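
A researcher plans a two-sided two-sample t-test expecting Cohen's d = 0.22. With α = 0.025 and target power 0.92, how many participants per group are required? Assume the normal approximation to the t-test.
n = 550 per group

Sample size formula (two-sample t-test, normal approximation):
n = 2 · ((z_{α/2} + z_β) / d)²

z_{α/2} = 2.241 (for α = 0.025, two-sided)
z_β = 1.405 (for power = 0.92)
d = 0.22

n = 2 · ((2.241 + 1.405) / 0.22)²
n = 2 · (16.573)²
n ≈ 549.33
Round up to the next whole number: n = 550 per group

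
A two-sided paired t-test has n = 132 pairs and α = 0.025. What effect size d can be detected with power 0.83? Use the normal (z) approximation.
d ≈ 0.28

Minimum detectable effect (paired t-test, normal approximation):
d = (z_{α/2} + z_β) / √n
d = (2.241 + 0.954) / √132
d = 3.196 / 11.489
d ≈ 0.28

By Cohen's convention (0.2 small / 0.5 medium / 0.8 large): small effect.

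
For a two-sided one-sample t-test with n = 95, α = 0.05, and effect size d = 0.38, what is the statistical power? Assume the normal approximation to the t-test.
Power ≈ 0.96

Power calculation (one-sample t-test, normal approximation):
z_β = d · √n - z_{α/2}
z_β = 0.38 · √95 - 1.960
z_β = 0.38 · 9.747 - 1.960
z_β = 1.744

Power = Φ(z_β) = Φ(1.744) ≈ 0.959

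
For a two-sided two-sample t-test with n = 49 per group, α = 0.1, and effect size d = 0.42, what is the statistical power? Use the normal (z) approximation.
Power ≈ 0.67

Power calculation (two-sample t-test, normal approximation):
z_β = d · √(n/2) - z_{α/2}
z_β = 0.42 · √(49/2) - 1.645
z_β = 0.42 · 4.950 - 1.645
z_β = 0.434

Power = Φ(z_β) = Φ(0.434) ≈ 0.668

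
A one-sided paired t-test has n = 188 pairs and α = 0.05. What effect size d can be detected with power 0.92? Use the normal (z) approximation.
d ≈ 0.22

Minimum detectable effect (paired t-test, normal approximation):
d = (z_α + z_β) / √n
d = (1.645 + 1.405) / √188
d = 3.050 / 13.711
d ≈ 0.22

By Cohen's convention (0.2 small / 0.5 medium / 0.8 large): small effect.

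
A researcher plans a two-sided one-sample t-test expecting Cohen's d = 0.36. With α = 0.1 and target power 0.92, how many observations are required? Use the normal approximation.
n = 72

Sample size formula (one-sample t-test, normal approximation):
n = ((z_{α/2} + z_β) / d)²

z_{α/2} = 1.645 (for α = 0.1, two-sided)
z_β = 1.405 (for power = 0.92)
d = 0.36

n = ((1.645 + 1.405) / 0.36)²
n = (8.472)²
n ≈ 71.77
Round up to the next whole number: n = 72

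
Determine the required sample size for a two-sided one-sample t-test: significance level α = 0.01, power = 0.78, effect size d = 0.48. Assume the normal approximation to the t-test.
n = 49

Sample size formula (one-sample t-test, normal approximation):
n = ((z_{α/2} + z_β) / d)²

z_{α/2} = 2.576 (for α = 0.01, two-sided)
z_β = 0.772 (for power = 0.78)
d = 0.48

n = ((2.576 + 0.772) / 0.48)²
n = (6.975)²
n ≈ 48.65
Round up to the next whole number: n = 49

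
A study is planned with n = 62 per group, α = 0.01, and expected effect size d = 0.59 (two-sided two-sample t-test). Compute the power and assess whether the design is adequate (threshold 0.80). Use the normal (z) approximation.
Power ≈ 0.76; the study is underpowered (power < 0.80)

Power calculation (two-sample t-test, normal approximation):
z_β = d · √(n/2) - z_{α/2}
z_β = 0.59 · √(62/2) - 2.576
z_β = 0.59 · 5.568 - 2.576
z_β = 0.709

Power = Φ(z_β) = Φ(0.709) ≈ 0.761

Effect size d = 0.59 is medium by Cohen's convention (0.2/0.5/0.8).

Threshold: power ≥ 0.80 is conventionally adequate.
Power ≈ 0.76 → the study is underpowered (power < 0.80).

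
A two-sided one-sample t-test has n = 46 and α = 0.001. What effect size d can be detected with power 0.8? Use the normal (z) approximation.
d ≈ 0.61

Minimum detectable effect (one-sample t-test, normal approximation):
d = (z_{α/2} + z_β) / √n
d = (3.291 + 0.842) / √46
d = 4.132 / 6.782
d ≈ 0.61

By Cohen's convention (0.2 small / 0.5 medium / 0.8 large): medium effect.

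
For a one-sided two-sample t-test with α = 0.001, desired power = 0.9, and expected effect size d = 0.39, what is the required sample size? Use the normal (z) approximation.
n = 252 per group

Sample size formula (two-sample t-test, normal approximation):
n = 2 · ((z_α + z_β) / d)²

z_α = 3.090 (for α = 0.001, one-sided)
z_β = 1.282 (for power = 0.9)
d = 0.39

n = 2 · ((3.090 + 1.282) / 0.39)²
n = 2 · (11.210)²
n ≈ 251.33
Round up to the next whole number: n = 252 per group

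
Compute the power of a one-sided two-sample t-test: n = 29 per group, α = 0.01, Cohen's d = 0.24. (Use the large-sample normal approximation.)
Power ≈ 0.08

Power calculation (two-sample t-test, normal approximation):
z_β = d · √(n/2) - z_α
z_β = 0.24 · √(29/2) - 2.326
z_β = 0.24 · 3.808 - 2.326
z_β = -1.412

Power = Φ(z_β) = Φ(-1.412) ≈ 0.079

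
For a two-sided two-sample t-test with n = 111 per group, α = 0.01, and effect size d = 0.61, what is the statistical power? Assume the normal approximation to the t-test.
Power ≈ 0.98

Power calculation (two-sample t-test, normal approximation):
z_β = d · √(n/2) - z_{α/2}
z_β = 0.61 · √(111/2) - 2.576
z_β = 0.61 · 7.450 - 2.576
z_β = 1.969

Power = Φ(z_β) = Φ(1.969) ≈ 0.975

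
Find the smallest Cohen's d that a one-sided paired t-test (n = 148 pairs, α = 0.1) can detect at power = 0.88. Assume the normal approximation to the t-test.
d ≈ 0.20

Minimum detectable effect (paired t-test, normal approximation):
d = (z_α + z_β) / √n
d = (1.282 + 1.175) / √148
d = 2.457 / 12.166
d ≈ 0.20

By Cohen's convention (0.2 small / 0.5 medium / 0.8 large): small effect.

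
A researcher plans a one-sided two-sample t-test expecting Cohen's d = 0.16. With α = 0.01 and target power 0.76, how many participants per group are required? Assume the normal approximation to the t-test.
n = 719 per group

Sample size formula (two-sample t-test, normal approximation):
n = 2 · ((z_α + z_β) / d)²

z_α = 2.326 (for α = 0.01, one-sided)
z_β = 0.706 (for power = 0.76)
d = 0.16

n = 2 · ((2.326 + 0.706) / 0.16)²
n = 2 · (18.950)²
n ≈ 718.21
Round up to the next whole number: n = 719 per group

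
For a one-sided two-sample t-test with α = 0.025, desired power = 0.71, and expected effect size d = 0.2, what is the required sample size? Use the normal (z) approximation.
n = 316 per group

Sample size formula (two-sample t-test, normal approximation):
n = 2 · ((z_α + z_β) / d)²

z_α = 1.960 (for α = 0.025, one-sided)
z_β = 0.553 (for power = 0.71)
d = 0.2

n = 2 · ((1.960 + 0.553) / 0.2)²
n = 2 · (12.565)²
n ≈ 315.76
Round up to the next whole number: n = 316 per group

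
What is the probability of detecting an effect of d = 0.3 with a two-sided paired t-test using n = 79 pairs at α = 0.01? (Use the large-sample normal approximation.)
Power ≈ 0.54

Power calculation (paired t-test, normal approximation):
z_β = d · √n - z_{α/2}
z_β = 0.3 · √79 - 2.576
z_β = 0.3 · 8.888 - 2.576
z_β = 0.091

Power = Φ(z_β) = Φ(0.091) ≈ 0.536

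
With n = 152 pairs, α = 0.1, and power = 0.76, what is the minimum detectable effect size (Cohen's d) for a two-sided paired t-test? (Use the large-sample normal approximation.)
d ≈ 0.19

Minimum detectable effect (paired t-test, normal approximation):
d = (z_{α/2} + z_β) / √n
d = (1.645 + 0.706) / √152
d = 2.351 / 12.329
d ≈ 0.19

By Cohen's convention (0.2 small / 0.5 medium / 0.8 large): very small effect.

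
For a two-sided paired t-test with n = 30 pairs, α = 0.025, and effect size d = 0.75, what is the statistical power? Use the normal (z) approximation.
Power ≈ 0.97

Power calculation (paired t-test, normal approximation):
z_β = d · √n - z_{α/2}
z_β = 0.75 · √30 - 2.241
z_β = 0.75 · 5.477 - 2.241
z_β = 1.867

Power = Φ(z_β) = Φ(1.867) ≈ 0.969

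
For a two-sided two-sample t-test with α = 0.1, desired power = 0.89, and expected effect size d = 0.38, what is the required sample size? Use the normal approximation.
n = 115 per group

Sample size formula (two-sample t-test, normal approximation):
n = 2 · ((z_{α/2} + z_β) / d)²

z_{α/2} = 1.645 (for α = 0.1, two-sided)
z_β = 1.227 (for power = 0.89)
d = 0.38

n = 2 · ((1.645 + 1.227) / 0.38)²
n = 2 · (7.558)²
n ≈ 114.25
Round up to the next whole number: n = 115 per group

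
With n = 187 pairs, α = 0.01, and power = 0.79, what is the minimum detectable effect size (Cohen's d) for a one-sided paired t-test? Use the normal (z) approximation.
d ≈ 0.23

Minimum detectable effect (paired t-test, normal approximation):
d = (z_α + z_β) / √n
d = (2.326 + 0.806) / √187
d = 3.133 / 13.675
d ≈ 0.23

By Cohen's convention (0.2 small / 0.5 medium / 0.8 large): small effect.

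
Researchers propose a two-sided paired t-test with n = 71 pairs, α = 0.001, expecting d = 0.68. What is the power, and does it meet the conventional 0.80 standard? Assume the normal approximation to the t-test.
Power ≈ 0.99; the study is adequately powered (power ≥ 0.80)

Power calculation (paired t-test, normal approximation):
z_β = d · √n - z_{α/2}
z_β = 0.68 · √71 - 3.291
z_β = 0.68 · 8.426 - 3.291
z_β = 2.439

Power = Φ(z_β) = Φ(2.439) ≈ 0.993

Effect size d = 0.68 is medium by Cohen's convention (0.2/0.5/0.8).

Threshold: power ≥ 0.80 is conventionally adequate.
Power ≈ 0.99 → the study is adequately powered (power ≥ 0.80).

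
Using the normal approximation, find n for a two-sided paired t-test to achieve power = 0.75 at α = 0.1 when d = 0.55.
n = 18 pairs

Sample size formula (paired t-test, normal approximation):
n = ((z_{α/2} + z_β) / d)²

z_{α/2} = 1.645 (for α = 0.1, two-sided)
z_β = 0.674 (for power = 0.75)
d = 0.55

n = ((1.645 + 0.674) / 0.55)²
n = (4.216)²
n ≈ 17.77
Round up to the next whole number: n = 18 pairs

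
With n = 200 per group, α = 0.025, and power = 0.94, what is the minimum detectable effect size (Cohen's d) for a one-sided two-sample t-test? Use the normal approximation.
d ≈ 0.35

Minimum detectable effect (two-sample t-test, normal approximation):
d = (z_α + z_β) / √(n/2)
d = (1.960 + 1.555) / √(200/2)
d = 3.515 / 10.000
d ≈ 0.35

By Cohen's convention (0.2 small / 0.5 medium / 0.8 large): small effect.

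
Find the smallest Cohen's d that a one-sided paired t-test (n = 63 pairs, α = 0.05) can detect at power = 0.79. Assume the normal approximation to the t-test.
d ≈ 0.31

Minimum detectable effect (paired t-test, normal approximation):
d = (z_α + z_β) / √n
d = (1.645 + 0.806) / √63
d = 2.451 / 7.937
d ≈ 0.31

By Cohen's convention (0.2 small / 0.5 medium / 0.8 large): small effect.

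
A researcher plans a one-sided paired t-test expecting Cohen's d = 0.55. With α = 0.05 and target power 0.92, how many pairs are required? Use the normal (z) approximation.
n = 31 pairs

Sample size formula (paired t-test, normal approximation):
n = ((z_α + z_β) / d)²

z_α = 1.645 (for α = 0.05, one-sided)
z_β = 1.405 (for power = 0.92)
d = 0.55

n = ((1.645 + 1.405) / 0.55)²
n = (5.545)²
n ≈ 30.75
Round up to the next whole number: n = 31 pairs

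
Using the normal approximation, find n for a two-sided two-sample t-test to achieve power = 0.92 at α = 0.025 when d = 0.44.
n = 138 per group

Sample size formula (two-sample t-test, normal approximation):
n = 2 · ((z_{α/2} + z_β) / d)²

z_{α/2} = 2.241 (for α = 0.025, two-sided)
z_β = 1.405 (for power = 0.92)
d = 0.44

n = 2 · ((2.241 + 1.405) / 0.44)²
n = 2 · (8.286)²
n ≈ 137.32
Round up to the next whole number: n = 138 per group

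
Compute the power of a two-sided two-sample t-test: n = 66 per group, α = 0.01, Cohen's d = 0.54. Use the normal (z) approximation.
Power ≈ 0.70

Power calculation (two-sample t-test, normal approximation):
z_β = d · √(n/2) - z_{α/2}
z_β = 0.54 · √(66/2) - 2.576
z_β = 0.54 · 5.745 - 2.576
z_β = 0.526

Power = Φ(z_β) = Φ(0.526) ≈ 0.701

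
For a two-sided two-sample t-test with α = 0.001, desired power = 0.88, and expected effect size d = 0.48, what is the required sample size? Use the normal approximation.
n = 174 per group

Sample size formula (two-sample t-test, normal approximation):
n = 2 · ((z_{α/2} + z_β) / d)²

z_{α/2} = 3.291 (for α = 0.001, two-sided)
z_β = 1.175 (for power = 0.88)
d = 0.48

n = 2 · ((3.291 + 1.175) / 0.48)²
n = 2 · (9.304)²
n ≈ 173.13
Round up to the next whole number: n = 174 per group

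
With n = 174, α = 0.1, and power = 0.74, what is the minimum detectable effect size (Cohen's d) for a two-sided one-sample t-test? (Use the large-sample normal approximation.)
d ≈ 0.17

Minimum detectable effect (one-sample t-test, normal approximation):
d = (z_{α/2} + z_β) / √n
d = (1.645 + 0.643) / √174
d = 2.288 / 13.191
d ≈ 0.17

By Cohen's convention (0.2 small / 0.5 medium / 0.8 large): very small effect.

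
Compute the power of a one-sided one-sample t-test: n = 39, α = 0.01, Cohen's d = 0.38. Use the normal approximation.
Power ≈ 0.52

Power calculation (one-sample t-test, normal approximation):
z_β = d · √n - z_α
z_β = 0.38 · √39 - 2.326
z_β = 0.38 · 6.245 - 2.326
z_β = 0.047

Power = Φ(z_β) = Φ(0.047) ≈ 0.519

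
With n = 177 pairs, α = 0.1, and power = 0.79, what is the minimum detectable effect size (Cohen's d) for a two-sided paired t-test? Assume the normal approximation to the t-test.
d ≈ 0.18

Minimum detectable effect (paired t-test, normal approximation):
d = (z_{α/2} + z_β) / √n
d = (1.645 + 0.806) / √177
d = 2.451 / 13.304
d ≈ 0.18

By Cohen's convention (0.2 small / 0.5 medium / 0.8 large): very small effect.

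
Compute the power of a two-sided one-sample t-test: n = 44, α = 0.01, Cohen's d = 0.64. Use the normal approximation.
Power ≈ 0.95

Power calculation (one-sample t-test, normal approximation):
z_β = d · √n - z_{α/2}
z_β = 0.64 · √44 - 2.576
z_β = 0.64 · 6.633 - 2.576
z_β = 1.669

Power = Φ(z_β) = Φ(1.669) ≈ 0.952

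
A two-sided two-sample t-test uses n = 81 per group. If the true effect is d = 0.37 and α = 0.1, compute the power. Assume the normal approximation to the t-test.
Power ≈ 0.76

Power calculation (two-sample t-test, normal approximation):
z_β = d · √(n/2) - z_{α/2}
z_β = 0.37 · √(81/2) - 1.645
z_β = 0.37 · 6.364 - 1.645
z_β = 0.710

Power = Φ(z_β) = Φ(0.710) ≈ 0.761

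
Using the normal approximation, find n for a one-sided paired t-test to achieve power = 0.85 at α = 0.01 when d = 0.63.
n = 29 pairs

Sample size formula (paired t-test, normal approximation):
n = ((z_α + z_β) / d)²

z_α = 2.326 (for α = 0.01, one-sided)
z_β = 1.036 (for power = 0.85)
d = 0.63

n = ((2.326 + 1.036) / 0.63)²
n = (5.337)²
n ≈ 28.48
Round up to the next whole number: n = 29 pairs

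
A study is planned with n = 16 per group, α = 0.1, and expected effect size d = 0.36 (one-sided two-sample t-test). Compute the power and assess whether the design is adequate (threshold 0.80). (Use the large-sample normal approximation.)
Power ≈ 0.40; the study is underpowered (power < 0.80)

Power calculation (two-sample t-test, normal approximation):
z_β = d · √(n/2) - z_α
z_β = 0.36 · √(16/2) - 1.282
z_β = 0.36 · 2.828 - 1.282
z_β = -0.263

Power = Φ(z_β) = Φ(-0.263) ≈ 0.396

Effect size d = 0.36 is small by Cohen's convention (0.2/0.5/0.8).

Threshold: power ≥ 0.80 is conventionally adequate.
Power ≈ 0.40 → the study is underpowered (power < 0.80).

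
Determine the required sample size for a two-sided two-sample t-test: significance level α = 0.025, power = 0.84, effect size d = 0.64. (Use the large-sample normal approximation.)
n = 52 per group

Sample size formula (two-sample t-test, normal approximation):
n = 2 · ((z_{α/2} + z_β) / d)²

z_{α/2} = 2.241 (for α = 0.025, two-sided)
z_β = 0.994 (for power = 0.84)
d = 0.64

n = 2 · ((2.241 + 0.994) / 0.64)²
n = 2 · (5.055)²
n ≈ 51.11
Round up to the next whole number: n = 52 per group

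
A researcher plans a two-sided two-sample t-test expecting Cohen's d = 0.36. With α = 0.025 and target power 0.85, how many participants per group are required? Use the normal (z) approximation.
n = 166 per group

Sample size formula (two-sample t-test, normal approximation):
n = 2 · ((z_{α/2} + z_β) / d)²

z_{α/2} = 2.241 (for α = 0.025, two-sided)
z_β = 1.036 (for power = 0.85)
d = 0.36

n = 2 · ((2.241 + 1.036) / 0.36)²
n = 2 · (9.103)²
n ≈ 165.73
Round up to the next whole number: n = 166 per group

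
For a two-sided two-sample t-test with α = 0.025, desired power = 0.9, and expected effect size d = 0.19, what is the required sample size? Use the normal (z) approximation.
n = 688 per group

Sample size formula (two-sample t-test, normal approximation):
n = 2 · ((z_{α/2} + z_β) / d)²

z_{α/2} = 2.241 (for α = 0.025, two-sided)
z_β = 1.282 (for power = 0.9)
d = 0.19

n = 2 · ((2.241 + 1.282) / 0.19)²
n = 2 · (18.542)²
n ≈ 687.61
Round up to the next whole number: n = 688 per group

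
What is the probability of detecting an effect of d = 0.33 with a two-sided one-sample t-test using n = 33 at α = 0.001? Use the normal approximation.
Power ≈ 0.08

Power calculation (one-sample t-test, normal approximation):
z_β = d · √n - z_{α/2}
z_β = 0.33 · √33 - 3.291
z_β = 0.33 · 5.745 - 3.291
z_β = -1.395

Power = Φ(z_β) = Φ(-1.395) ≈ 0.082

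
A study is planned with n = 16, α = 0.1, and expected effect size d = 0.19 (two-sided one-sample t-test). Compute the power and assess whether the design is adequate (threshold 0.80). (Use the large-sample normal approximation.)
Power ≈ 0.19; the study is underpowered (power < 0.80)

Power calculation (one-sample t-test, normal approximation):
z_β = d · √n - z_{α/2}
z_β = 0.19 · √16 - 1.645
z_β = 0.19 · 4.000 - 1.645
z_β = -0.885

Power = Φ(z_β) = Φ(-0.885) ≈ 0.188

Effect size d = 0.19 is very small by Cohen's convention (0.2/0.5/0.8).

Threshold: power ≥ 0.80 is conventionally adequate.
Power ≈ 0.19 → the study is underpowered (power < 0.80).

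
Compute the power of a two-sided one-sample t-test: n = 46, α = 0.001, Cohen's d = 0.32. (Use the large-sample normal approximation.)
Power ≈ 0.13

Power calculation (one-sample t-test, normal approximation):
z_β = d · √n - z_{α/2}
z_β = 0.32 · √46 - 3.291
z_β = 0.32 · 6.782 - 3.291
z_β = -1.120

Power = Φ(z_β) = Φ(-1.120) ≈ 0.131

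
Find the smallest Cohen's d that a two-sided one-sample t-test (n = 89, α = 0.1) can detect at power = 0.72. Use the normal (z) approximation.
d ≈ 0.24

Minimum detectable effect (one-sample t-test, normal approximation):
d = (z_{α/2} + z_β) / √n
d = (1.645 + 0.583) / √89
d = 2.228 / 9.434
d ≈ 0.24

By Cohen's convention (0.2 small / 0.5 medium / 0.8 large): small effect.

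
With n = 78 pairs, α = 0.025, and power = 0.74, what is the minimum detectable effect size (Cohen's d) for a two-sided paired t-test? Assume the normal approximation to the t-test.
d ≈ 0.33

Minimum detectable effect (paired t-test, normal approximation):
d = (z_{α/2} + z_β) / √n
d = (2.241 + 0.643) / √78
d = 2.885 / 8.832
d ≈ 0.33

By Cohen's convention (0.2 small / 0.5 medium / 0.8 large): small effect.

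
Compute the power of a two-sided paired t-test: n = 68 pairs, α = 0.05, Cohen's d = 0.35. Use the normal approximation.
Power ≈ 0.82

Power calculation (paired t-test, normal approximation):
z_β = d · √n - z_{α/2}
z_β = 0.35 · √68 - 1.960
z_β = 0.35 · 8.246 - 1.960
z_β = 0.926

Power = Φ(z_β) = Φ(0.926) ≈ 0.823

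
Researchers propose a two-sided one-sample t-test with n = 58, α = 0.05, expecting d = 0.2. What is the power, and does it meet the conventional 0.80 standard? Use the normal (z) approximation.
Power ≈ 0.33; the study is underpowered (power < 0.80)

Power calculation (one-sample t-test, normal approximation):
z_β = d · √n - z_{α/2}
z_β = 0.2 · √58 - 1.960
z_β = 0.2 · 7.616 - 1.960
z_β = -0.437

Power = Φ(z_β) = Φ(-0.437) ≈ 0.331

Effect size d = 0.2 is small by Cohen's convention (0.2/0.5/0.8).

Threshold: power ≥ 0.80 is conventionally adequate.
Power ≈ 0.33 → the study is underpowered (power < 0.80).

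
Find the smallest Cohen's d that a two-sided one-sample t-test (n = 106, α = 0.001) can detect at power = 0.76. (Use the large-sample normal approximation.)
d ≈ 0.39

Minimum detectable effect (one-sample t-test, normal approximation):
d = (z_{α/2} + z_β) / √n
d = (3.291 + 0.706) / √106
d = 3.997 / 10.296
d ≈ 0.39

By Cohen's convention (0.2 small / 0.5 medium / 0.8 large): small effect.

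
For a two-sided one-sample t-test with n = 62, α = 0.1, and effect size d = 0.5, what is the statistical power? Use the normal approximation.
Power ≈ 0.99

Power calculation (one-sample t-test, normal approximation):
z_β = d · √n - z_{α/2}
z_β = 0.5 · √62 - 1.645
z_β = 0.5 · 7.874 - 1.645
z_β = 2.292

Power = Φ(z_β) = Φ(2.292) ≈ 0.989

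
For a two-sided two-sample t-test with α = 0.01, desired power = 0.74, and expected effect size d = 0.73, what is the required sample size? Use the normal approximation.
n = 39 per group

Sample size formula (two-sample t-test, normal approximation):
n = 2 · ((z_{α/2} + z_β) / d)²

z_{α/2} = 2.576 (for α = 0.01, two-sided)
z_β = 0.643 (for power = 0.74)
d = 0.73

n = 2 · ((2.576 + 0.643) / 0.73)²
n = 2 · (4.410)²
n ≈ 38.90
Round up to the next whole number: n = 39 per group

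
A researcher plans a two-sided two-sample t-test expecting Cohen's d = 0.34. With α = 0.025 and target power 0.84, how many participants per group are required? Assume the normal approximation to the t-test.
n = 182 per group

Sample size formula (two-sample t-test, normal approximation):
n = 2 · ((z_{α/2} + z_β) / d)²

z_{α/2} = 2.241 (for α = 0.025, two-sided)
z_β = 0.994 (for power = 0.84)
d = 0.34

n = 2 · ((2.241 + 0.994) / 0.34)²
n = 2 · (9.515)²
n ≈ 181.07
Round up to the next whole number: n = 182 per group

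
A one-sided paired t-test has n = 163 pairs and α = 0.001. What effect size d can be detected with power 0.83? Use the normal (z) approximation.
d ≈ 0.32

Minimum detectable effect (paired t-test, normal approximation):
d = (z_α + z_β) / √n
d = (3.090 + 0.954) / √163
d = 4.044 / 12.767
d ≈ 0.32

By Cohen's convention (0.2 small / 0.5 medium / 0.8 large): small effect.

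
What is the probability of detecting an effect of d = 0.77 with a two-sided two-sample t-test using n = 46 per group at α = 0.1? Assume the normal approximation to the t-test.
Power ≈ 0.98

Power calculation (two-sample t-test, normal approximation):
z_β = d · √(n/2) - z_{α/2}
z_β = 0.77 · √(46/2) - 1.645
z_β = 0.77 · 4.796 - 1.645
z_β = 2.048

Power = Φ(z_β) = Φ(2.048) ≈ 0.980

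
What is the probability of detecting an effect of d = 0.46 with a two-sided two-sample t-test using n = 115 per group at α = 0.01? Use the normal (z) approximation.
Power ≈ 0.82

Power calculation (two-sample t-test, normal approximation):
z_β = d · √(n/2) - z_{α/2}
z_β = 0.46 · √(115/2) - 2.576
z_β = 0.46 · 7.583 - 2.576
z_β = 0.912

Power = Φ(z_β) = Φ(0.912) ≈ 0.819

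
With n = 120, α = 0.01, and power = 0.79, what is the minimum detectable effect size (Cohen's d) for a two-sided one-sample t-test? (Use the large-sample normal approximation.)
d ≈ 0.31

Minimum detectable effect (one-sample t-test, normal approximation):
d = (z_{α/2} + z_β) / √n
d = (2.576 + 0.806) / √120
d = 3.382 / 10.954
d ≈ 0.31

By Cohen's convention (0.2 small / 0.5 medium / 0.8 large): small effect.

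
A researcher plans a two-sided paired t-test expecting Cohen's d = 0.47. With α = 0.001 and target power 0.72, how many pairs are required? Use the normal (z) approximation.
n = 68 pairs

Sample size formula (paired t-test, normal approximation):
n = ((z_{α/2} + z_β) / d)²

z_{α/2} = 3.291 (for α = 0.001, two-sided)
z_β = 0.583 (for power = 0.72)
d = 0.47

n = ((3.291 + 0.583) / 0.47)²
n = (8.243)²
n ≈ 67.95
Round up to the next whole number: n = 68 pairs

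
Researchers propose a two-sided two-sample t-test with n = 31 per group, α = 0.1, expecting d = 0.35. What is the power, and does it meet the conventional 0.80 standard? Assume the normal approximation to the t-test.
Power ≈ 0.39; the study is underpowered (power < 0.80)

Power calculation (two-sample t-test, normal approximation):
z_β = d · √(n/2) - z_{α/2}
z_β = 0.35 · √(31/2) - 1.645
z_β = 0.35 · 3.937 - 1.645
z_β = -0.267

Power = Φ(z_β) = Φ(-0.267) ≈ 0.395

Effect size d = 0.35 is small by Cohen's convention (0.2/0.5/0.8).

Threshold: power ≥ 0.80 is conventionally adequate.
Power ≈ 0.39 → the study is underpowered (power < 0.80).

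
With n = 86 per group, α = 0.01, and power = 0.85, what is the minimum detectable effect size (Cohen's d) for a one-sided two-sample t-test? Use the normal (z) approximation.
d ≈ 0.51

Minimum detectable effect (two-sample t-test, normal approximation):
d = (z_α + z_β) / √(n/2)
d = (2.326 + 1.036) / √(86/2)
d = 3.363 / 6.557
d ≈ 0.51

By Cohen's convention (0.2 small / 0.5 medium / 0.8 large): medium effect.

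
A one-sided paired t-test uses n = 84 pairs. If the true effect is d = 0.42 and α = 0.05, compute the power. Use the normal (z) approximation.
Power ≈ 0.99

Power calculation (paired t-test, normal approximation):
z_β = d · √n - z_α
z_β = 0.42 · √84 - 1.645
z_β = 0.42 · 9.165 - 1.645
z_β = 2.205

Power = Φ(z_β) = Φ(2.205) ≈ 0.986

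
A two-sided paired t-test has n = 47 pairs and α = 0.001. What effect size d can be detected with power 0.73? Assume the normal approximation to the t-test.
d ≈ 0.57

Minimum detectable effect (paired t-test, normal approximation):
d = (z_{α/2} + z_β) / √n
d = (3.291 + 0.613) / √47
d = 3.903 / 6.856
d ≈ 0.57

By Cohen's convention (0.2 small / 0.5 medium / 0.8 large): medium effect.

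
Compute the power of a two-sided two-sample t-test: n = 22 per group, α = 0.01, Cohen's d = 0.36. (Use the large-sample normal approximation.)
Power ≈ 0.08

Power calculation (two-sample t-test, normal approximation):
z_β = d · √(n/2) - z_{α/2}
z_β = 0.36 · √(22/2) - 2.576
z_β = 0.36 · 3.317 - 2.576
z_β = -1.382

Power = Φ(z_β) = Φ(-1.382) ≈ 0.084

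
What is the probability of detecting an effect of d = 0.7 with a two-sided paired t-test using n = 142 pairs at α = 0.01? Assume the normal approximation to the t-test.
Power ≈ 1.00

Power calculation (paired t-test, normal approximation):
z_β = d · √n - z_{α/2}
z_β = 0.7 · √142 - 2.576
z_β = 0.7 · 11.916 - 2.576
z_β = 5.766

Power = Φ(z_β) = Φ(5.766) ≈ 1.000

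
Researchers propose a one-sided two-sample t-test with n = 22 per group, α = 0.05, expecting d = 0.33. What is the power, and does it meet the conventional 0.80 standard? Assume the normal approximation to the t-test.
Power ≈ 0.29; the study is underpowered (power < 0.80)

Power calculation (two-sample t-test, normal approximation):
z_β = d · √(n/2) - z_α
z_β = 0.33 · √(22/2) - 1.645
z_β = 0.33 · 3.317 - 1.645
z_β = -0.550

Power = Φ(z_β) = Φ(-0.550) ≈ 0.291

Effect size d = 0.33 is small by Cohen's convention (0.2/0.5/0.8).

Threshold: power ≥ 0.80 is conventionally adequate.
Power ≈ 0.29 → the study is underpowered (power < 0.80).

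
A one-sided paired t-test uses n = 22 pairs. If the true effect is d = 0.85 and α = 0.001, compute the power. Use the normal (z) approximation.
Power ≈ 0.82

Power calculation (paired t-test, normal approximation):
z_β = d · √n - z_α
z_β = 0.85 · √22 - 3.090
z_β = 0.85 · 4.690 - 3.090
z_β = 0.897

Power = Φ(z_β) = Φ(0.897) ≈ 0.815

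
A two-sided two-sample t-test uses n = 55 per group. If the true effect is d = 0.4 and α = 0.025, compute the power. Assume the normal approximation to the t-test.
Power ≈ 0.44

Power calculation (two-sample t-test, normal approximation):
z_β = d · √(n/2) - z_{α/2}
z_β = 0.4 · √(55/2) - 2.241
z_β = 0.4 · 5.244 - 2.241
z_β = -0.144

Power = Φ(z_β) = Φ(-0.144) ≈ 0.443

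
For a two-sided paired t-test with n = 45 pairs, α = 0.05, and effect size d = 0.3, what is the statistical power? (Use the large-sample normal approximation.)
Power ≈ 0.52

Power calculation (paired t-test, normal approximation):
z_β = d · √n - z_{α/2}
z_β = 0.3 · √45 - 1.960
z_β = 0.3 · 6.708 - 1.960
z_β = 0.052

Power = Φ(z_β) = Φ(0.052) ≈ 0.521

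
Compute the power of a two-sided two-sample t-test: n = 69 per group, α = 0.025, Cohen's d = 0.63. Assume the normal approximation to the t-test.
Power ≈ 0.93

Power calculation (two-sample t-test, normal approximation):
z_β = d · √(n/2) - z_{α/2}
z_β = 0.63 · √(69/2) - 2.241
z_β = 0.63 · 5.874 - 2.241
z_β = 1.459

Power = Φ(z_β) = Φ(1.459) ≈ 0.928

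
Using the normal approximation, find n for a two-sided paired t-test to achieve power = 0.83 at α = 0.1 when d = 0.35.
n = 56 pairs

Sample size formula (paired t-test, normal approximation):
n = ((z_{α/2} + z_β) / d)²

z_{α/2} = 1.645 (for α = 0.1, two-sided)
z_β = 0.954 (for power = 0.83)
d = 0.35

n = ((1.645 + 0.954) / 0.35)²
n = (7.426)²
n ≈ 55.15
Round up to the next whole number: n = 56 pairs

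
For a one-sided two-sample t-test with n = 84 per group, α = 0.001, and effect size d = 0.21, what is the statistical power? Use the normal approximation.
Power ≈ 0.04

Power calculation (two-sample t-test, normal approximation):
z_β = d · √(n/2) - z_α
z_β = 0.21 · √(84/2) - 3.090
z_β = 0.21 · 6.481 - 3.090
z_β = -1.729

Power = Φ(z_β) = Φ(-1.729) ≈ 0.042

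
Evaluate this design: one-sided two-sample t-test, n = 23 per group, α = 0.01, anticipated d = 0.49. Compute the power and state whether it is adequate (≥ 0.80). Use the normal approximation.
Power ≈ 0.25; the study is underpowered (power < 0.80)

Power calculation (two-sample t-test, normal approximation):
z_β = d · √(n/2) - z_α
z_β = 0.49 · √(23/2) - 2.326
z_β = 0.49 · 3.391 - 2.326
z_β = -0.665

Power = Φ(z_β) = Φ(-0.665) ≈ 0.253

Effect size d = 0.49 is small by Cohen's convention (0.2/0.5/0.8).

Threshold: power ≥ 0.80 is conventionally adequate.
Power ≈ 0.25 → the study is underpowered (power < 0.80).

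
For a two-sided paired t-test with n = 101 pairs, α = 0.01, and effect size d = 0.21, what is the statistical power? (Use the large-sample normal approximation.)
Power ≈ 0.32

Power calculation (paired t-test, normal approximation):
z_β = d · √n - z_{α/2}
z_β = 0.21 · √101 - 2.576
z_β = 0.21 · 10.050 - 2.576
z_β = -0.465

Power = Φ(z_β) = Φ(-0.465) ≈ 0.321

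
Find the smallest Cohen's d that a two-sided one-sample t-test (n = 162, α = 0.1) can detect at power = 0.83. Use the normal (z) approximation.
d ≈ 0.20

Minimum detectable effect (one-sample t-test, normal approximation):
d = (z_{α/2} + z_β) / √n
d = (1.645 + 0.954) / √162
d = 2.599 / 12.728
d ≈ 0.20

By Cohen's convention (0.2 small / 0.5 medium / 0.8 large): small effect.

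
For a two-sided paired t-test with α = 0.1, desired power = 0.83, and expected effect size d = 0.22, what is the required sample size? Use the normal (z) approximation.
n = 140 pairs

Sample size formula (paired t-test, normal approximation):
n = ((z_{α/2} + z_β) / d)²

z_{α/2} = 1.645 (for α = 0.1, two-sided)
z_β = 0.954 (for power = 0.83)
d = 0.22

n = ((1.645 + 0.954) / 0.22)²
n = (11.814)²
n ≈ 139.57
Round up to the next whole number: n = 140 pairs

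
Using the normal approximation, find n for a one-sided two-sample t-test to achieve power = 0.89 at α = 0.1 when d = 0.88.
n = 17 per group

Sample size formula (two-sample t-test, normal approximation):
n = 2 · ((z_α + z_β) / d)²

z_α = 1.282 (for α = 0.1, one-sided)
z_β = 1.227 (for power = 0.89)
d = 0.88

n = 2 · ((1.282 + 1.227) / 0.88)²
n = 2 · (2.851)²
n ≈ 16.26
Round up to the next whole number: n = 17 per group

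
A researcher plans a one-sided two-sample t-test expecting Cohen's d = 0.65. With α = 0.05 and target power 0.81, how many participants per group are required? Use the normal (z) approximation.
n = 31 per group

Sample size formula (two-sample t-test, normal approximation):
n = 2 · ((z_α + z_β) / d)²

z_α = 1.645 (for α = 0.05, one-sided)
z_β = 0.878 (for power = 0.81)
d = 0.65

n = 2 · ((1.645 + 0.878) / 0.65)²
n = 2 · (3.882)²
n ≈ 30.14
Round up to the next whole number: n = 31 per group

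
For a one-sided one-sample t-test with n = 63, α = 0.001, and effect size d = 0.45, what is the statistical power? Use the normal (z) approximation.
Power ≈ 0.68

Power calculation (one-sample t-test, normal approximation):
z_β = d · √n - z_α
z_β = 0.45 · √63 - 3.090
z_β = 0.45 · 7.937 - 3.090
z_β = 0.482

Power = Φ(z_β) = Φ(0.482) ≈ 0.685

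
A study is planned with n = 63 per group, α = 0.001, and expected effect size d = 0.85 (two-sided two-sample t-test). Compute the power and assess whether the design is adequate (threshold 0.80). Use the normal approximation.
Power ≈ 0.93; the study is adequately powered (power ≥ 0.80)

Power calculation (two-sample t-test, normal approximation):
z_β = d · √(n/2) - z_{α/2}
z_β = 0.85 · √(63/2) - 3.291
z_β = 0.85 · 5.612 - 3.291
z_β = 1.480

Power = Φ(z_β) = Φ(1.480) ≈ 0.931

Effect size d = 0.85 is large by Cohen's convention (0.2/0.5/0.8).

Threshold: power ≥ 0.80 is conventionally adequate.
Power ≈ 0.93 → the study is adequately powered (power ≥ 0.80).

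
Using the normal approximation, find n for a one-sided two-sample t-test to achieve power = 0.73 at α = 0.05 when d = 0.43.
n = 56 per group

Sample size formula (two-sample t-test, normal approximation):
n = 2 · ((z_α + z_β) / d)²

z_α = 1.645 (for α = 0.05, one-sided)
z_β = 0.613 (for power = 0.73)
d = 0.43

n = 2 · ((1.645 + 0.613) / 0.43)²
n = 2 · (5.251)²
n ≈ 55.15
Round up to the next whole number: n = 56 per group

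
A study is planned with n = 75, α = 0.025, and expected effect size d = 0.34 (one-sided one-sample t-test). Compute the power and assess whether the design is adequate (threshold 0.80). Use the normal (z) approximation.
Power ≈ 0.84; the study is adequately powered (power ≥ 0.80)

Power calculation (one-sample t-test, normal approximation):
z_β = d · √n - z_α
z_β = 0.34 · √75 - 1.960
z_β = 0.34 · 8.660 - 1.960
z_β = 0.985

Power = Φ(z_β) = Φ(0.985) ≈ 0.838

Effect size d = 0.34 is small by Cohen's convention (0.2/0.5/0.8).

Threshold: power ≥ 0.80 is conventionally adequate.
Power ≈ 0.84 → the study is adequately powered (power ≥ 0.80).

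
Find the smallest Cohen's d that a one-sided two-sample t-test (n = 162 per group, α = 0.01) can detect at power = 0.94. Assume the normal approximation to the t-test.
d ≈ 0.43

Minimum detectable effect (two-sample t-test, normal approximation):
d = (z_α + z_β) / √(n/2)
d = (2.326 + 1.555) / √(162/2)
d = 3.881 / 9.000
d ≈ 0.43

By Cohen's convention (0.2 small / 0.5 medium / 0.8 large): small effect.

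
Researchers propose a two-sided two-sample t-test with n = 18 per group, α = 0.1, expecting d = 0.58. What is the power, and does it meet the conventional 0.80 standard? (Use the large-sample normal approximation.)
Power ≈ 0.54; the study is underpowered (power < 0.80)

Power calculation (two-sample t-test, normal approximation):
z_β = d · √(n/2) - z_{α/2}
z_β = 0.58 · √(18/2) - 1.645
z_β = 0.58 · 3.000 - 1.645
z_β = 0.095

Power = Φ(z_β) = Φ(0.095) ≈ 0.538

Effect size d = 0.58 is medium by Cohen's convention (0.2/0.5/0.8).

Threshold: power ≥ 0.80 is conventionally adequate.
Power ≈ 0.54 → the study is underpowered (power < 0.80).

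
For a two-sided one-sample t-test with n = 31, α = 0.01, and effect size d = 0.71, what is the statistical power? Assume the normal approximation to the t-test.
Power ≈ 0.92

Power calculation (one-sample t-test, normal approximation):
z_β = d · √n - z_{α/2}
z_β = 0.71 · √31 - 2.576
z_β = 0.71 · 5.568 - 2.576
z_β = 1.377

Power = Φ(z_β) = Φ(1.377) ≈ 0.916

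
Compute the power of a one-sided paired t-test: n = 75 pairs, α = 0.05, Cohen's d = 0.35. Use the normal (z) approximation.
Power ≈ 0.92

Power calculation (paired t-test, normal approximation):
z_β = d · √n - z_α
z_β = 0.35 · √75 - 1.645
z_β = 0.35 · 8.660 - 1.645
z_β = 1.386

Power = Φ(z_β) = Φ(1.386) ≈ 0.917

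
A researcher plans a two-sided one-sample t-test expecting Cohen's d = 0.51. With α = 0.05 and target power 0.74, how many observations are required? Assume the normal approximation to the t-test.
n = 27

Sample size formula (one-sample t-test, normal approximation):
n = ((z_{α/2} + z_β) / d)²

z_{α/2} = 1.960 (for α = 0.05, two-sided)
z_β = 0.643 (for power = 0.74)
d = 0.51

n = ((1.960 + 0.643) / 0.51)²
n = (5.104)²
n ≈ 26.05
Round up to the next whole number: n = 27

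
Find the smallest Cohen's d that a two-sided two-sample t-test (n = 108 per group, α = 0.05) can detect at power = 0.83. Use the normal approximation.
d ≈ 0.40

Minimum detectable effect (two-sample t-test, normal approximation):
d = (z_{α/2} + z_β) / √(n/2)
d = (1.960 + 0.954) / √(108/2)
d = 2.914 / 7.348
d ≈ 0.40

By Cohen's convention (0.2 small / 0.5 medium / 0.8 large): small effect.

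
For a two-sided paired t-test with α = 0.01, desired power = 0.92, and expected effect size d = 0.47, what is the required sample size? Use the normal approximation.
n = 72 pairs

Sample size formula (paired t-test, normal approximation):
n = ((z_{α/2} + z_β) / d)²

z_{α/2} = 2.576 (for α = 0.01, two-sided)
z_β = 1.405 (for power = 0.92)
d = 0.47

n = ((2.576 + 1.405) / 0.47)²
n = (8.470)²
n ≈ 71.74
Round up to the next whole number: n = 72 pairs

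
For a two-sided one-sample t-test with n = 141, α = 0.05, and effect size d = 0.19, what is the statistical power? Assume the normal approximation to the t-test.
Power ≈ 0.62

Power calculation (one-sample t-test, normal approximation):
z_β = d · √n - z_{α/2}
z_β = 0.19 · √141 - 1.960
z_β = 0.19 · 11.874 - 1.960
z_β = 0.296

Power = Φ(z_β) = Φ(0.296) ≈ 0.616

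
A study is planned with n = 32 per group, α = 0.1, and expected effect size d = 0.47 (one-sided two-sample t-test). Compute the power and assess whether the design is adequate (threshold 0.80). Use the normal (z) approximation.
Power ≈ 0.73; the study is underpowered (power < 0.80)

Power calculation (two-sample t-test, normal approximation):
z_β = d · √(n/2) - z_α
z_β = 0.47 · √(32/2) - 1.282
z_β = 0.47 · 4.000 - 1.282
z_β = 0.598

Power = Φ(z_β) = Φ(0.598) ≈ 0.725

Effect size d = 0.47 is small by Cohen's convention (0.2/0.5/0.8).

Threshold: power ≥ 0.80 is conventionally adequate.
Power ≈ 0.73 → the study is underpowered (power < 0.80).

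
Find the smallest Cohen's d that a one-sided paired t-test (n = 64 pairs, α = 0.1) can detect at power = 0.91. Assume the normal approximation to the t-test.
d ≈ 0.33

Minimum detectable effect (paired t-test, normal approximation):
d = (z_α + z_β) / √n
d = (1.282 + 1.341) / √64
d = 2.622 / 8.000
d ≈ 0.33

By Cohen's convention (0.2 small / 0.5 medium / 0.8 large): small effect.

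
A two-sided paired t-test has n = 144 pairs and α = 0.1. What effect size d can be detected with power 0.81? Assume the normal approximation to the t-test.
d ≈ 0.21

Minimum detectable effect (paired t-test, normal approximation):
d = (z_{α/2} + z_β) / √n
d = (1.645 + 0.878) / √144
d = 2.523 / 12.000
d ≈ 0.21

By Cohen's convention (0.2 small / 0.5 medium / 0.8 large): small effect.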